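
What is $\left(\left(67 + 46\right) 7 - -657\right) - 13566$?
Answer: $-12118$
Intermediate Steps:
$\left(\left(67 + 46\right) 7 - -657\right) - 13566 = \left(113 \cdot 7 + \left(-10040 + 10697\right)\right) - 13566 = \left(791 + 657\right) - 13566 = 1448 - 13566 = -12118$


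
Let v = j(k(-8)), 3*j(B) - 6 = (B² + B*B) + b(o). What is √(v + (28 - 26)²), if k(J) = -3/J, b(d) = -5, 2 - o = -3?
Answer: 5*√102/24 ≈ 2.1041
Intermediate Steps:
o = 5 (o = 2 - 1*(-3) = 2 + 3 = 5)
j(B) = ⅓ + 2*B²/3 (j(B) = 2 + ((B² + B*B) - 5)/3 = 2 + ((B² + B²) - 5)/3 = 2 + (2*B² - 5)/3 = 2 + (-5 + 2*B²)/3 = 2 + (-5/3 + 2*B²/3) = ⅓ + 2*B²/3)
v = 41/96 (v = ⅓ + 2*(-3/(-8))²/3 = ⅓ + 2*(-3*(-⅛))²/3 = ⅓ + 2*(3/8)²/3 = ⅓ + (⅔)*(9/64) = ⅓ + 3/32 = 41/96 ≈ 0.42708)
√(v + (28 - 26)²) = √(41/96 + (28 - 26)²) = √(41/96 + 2²) = √(41/96 + 4) = √(425/96) = 5*√102/24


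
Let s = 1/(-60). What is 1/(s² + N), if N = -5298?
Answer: -3600/19072799 ≈ -0.00018875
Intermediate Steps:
s = -1/60 ≈ -0.016667
1/(s² + N) = 1/((-1/60)² - 5298) = 1/(1/3600 - 5298) = 1/(-19072799/3600) = -3600/19072799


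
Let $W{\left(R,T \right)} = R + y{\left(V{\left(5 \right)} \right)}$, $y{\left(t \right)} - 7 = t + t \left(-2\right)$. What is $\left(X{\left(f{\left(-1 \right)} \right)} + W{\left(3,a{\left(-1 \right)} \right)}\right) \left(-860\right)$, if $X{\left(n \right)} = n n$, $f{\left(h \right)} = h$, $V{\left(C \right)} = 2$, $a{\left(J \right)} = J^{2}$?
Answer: $-7740$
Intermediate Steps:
$y{\left(t \right)} = 7 - t$ ($y{\left(t \right)} = 7 + \left(t + t \left(-2\right)\right) = 7 + \left(t - 2 t\right) = 7 - t$)
$X{\left(n \right)} = n^{2}$
$W{\left(R,T \right)} = 5 + R$ ($W{\left(R,T \right)} = R + \left(7 - 2\right) = R + 5 = 5 + R$)
$\left(X{\left(f{\left(-1 \right)} \right)} + W{\left(3,a{\left(-1 \right)} \right)}\right) \left(-860\right) = \left(\left(-1\right)^{2} + \left(5 + 3\right)\right) \left(-860\right) = \left(1 + 8\right) \left(-860\right) = 9 \left(-860\right) = -7740$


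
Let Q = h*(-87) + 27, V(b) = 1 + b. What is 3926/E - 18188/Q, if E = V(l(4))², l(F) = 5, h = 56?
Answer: 3279373/29070 ≈ 112.81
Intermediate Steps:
E = 36 (E = (1 + 5)² = 6² = 36)
Q = -4845 (Q = 56*(-87) + 27 = -4872 + 27 = -4845)
3926/E - 18188/Q = 3926/36 - 18188/(-4845) = 3926*(1/36) - 18188*(-1/4845) = 1963/18 + 18188/4845 = 3279373/29070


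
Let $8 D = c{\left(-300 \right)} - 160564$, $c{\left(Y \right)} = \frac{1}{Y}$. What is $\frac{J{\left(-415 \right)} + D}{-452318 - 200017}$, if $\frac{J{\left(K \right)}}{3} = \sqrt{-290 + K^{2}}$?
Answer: $\frac{48169201}{1565604000} - \frac{\sqrt{171935}}{217445} \approx 0.02886$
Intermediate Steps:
$D = - \frac{48169201}{2400}$ ($D = \frac{\frac{1}{-300} - 160564}{8} = \frac{- \frac{1}{300} - 160564}{8} = \frac{1}{8} \left(- \frac{48169201}{300}\right) = - \frac{48169201}{2400} \approx -20071.0$)
$J{\left(K \right)} = 3 \sqrt{-290 + K^{2}}$
$\frac{J{\left(-415 \right)} + D}{-452318 - 200017} = \frac{3 \sqrt{-290 + \left(-415\right)^{2}} - \frac{48169201}{2400}}{-452318 - 200017} = \frac{3 \sqrt{-290 + 172225} - \frac{48169201}{2400}}{-652335} = \left(3 \sqrt{171935} - \frac{48169201}{2400}\right) \left(- \frac{1}{652335}\right) = \left(- \frac{48169201}{2400} + 3 \sqrt{171935}\right) \left(- \frac{1}{652335}\right) = \frac{48169201}{1565604000} - \frac{\sqrt{171935}}{217445}$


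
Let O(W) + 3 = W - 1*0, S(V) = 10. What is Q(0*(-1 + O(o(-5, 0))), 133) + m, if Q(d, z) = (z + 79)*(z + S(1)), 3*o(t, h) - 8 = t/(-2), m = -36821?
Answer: -6505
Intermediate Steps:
o(t, h) = 8/3 - t/6 (o(t, h) = 8/3 + (t/(-2))/3 = 8/3 + (t*(-½))/3 = 8/3 + (-t/2)/3 = 8/3 - t/6)
O(W) = -3 + W (O(W) = -3 + (W - 1*0) = -3 + (W + 0) = -3 + W)
Q(d, z) = (10 + z)*(79 + z) (Q(d, z) = (z + 79)*(z + 10) = (79 + z)*(10 + z) = (10 + z)*(79 + z))
Q(0*(-1 + O(o(-5, 0))), 133) + m = (790 + 133² + 89*133) - 36821 = (790 + 17689 + 11837) - 36821 = 30316 - 36821 = -6505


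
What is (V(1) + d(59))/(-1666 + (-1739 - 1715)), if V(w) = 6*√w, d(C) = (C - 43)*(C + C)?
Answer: -947/2560 ≈ -0.36992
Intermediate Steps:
d(C) = 2*C*(-43 + C) (d(C) = (-43 + C)*(2*C) = 2*C*(-43 + C))
(V(1) + d(59))/(-1666 + (-1739 - 1715)) = (6*√1 + 2*59*(-43 + 59))/(-1666 + (-1739 - 1715)) = (6*1 + 2*59*16)/(-1666 - 3454) = (6 + 1888)/(-5120) = 1894*(-1/5120) = -947/2560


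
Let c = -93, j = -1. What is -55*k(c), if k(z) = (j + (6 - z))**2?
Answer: -528220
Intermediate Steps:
k(z) = (5 - z)**2 (k(z) = (-1 + (6 - z))**2 = (5 - z)**2)
-55*k(c) = -55*(-5 - 93)**2 = -55*(-98)**2 = -55*9604 = -528220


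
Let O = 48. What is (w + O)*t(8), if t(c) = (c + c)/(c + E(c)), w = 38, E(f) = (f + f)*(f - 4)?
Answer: 172/9 ≈ 19.111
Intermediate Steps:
E(f) = 2*f*(-4 + f) (E(f) = (2*f)*(-4 + f) = 2*f*(-4 + f))
t(c) = 2*c/(c + 2*c*(-4 + c)) (t(c) = (c + c)/(c + 2*c*(-4 + c)) = (2*c)/(c + 2*c*(-4 + c)) = 2*c/(c + 2*c*(-4 + c)))
(w + O)*t(8) = (38 + 48)*(2/(-7 + 2*8)) = 86*(2/(-7 + 16)) = 86*(2/9) = 172/9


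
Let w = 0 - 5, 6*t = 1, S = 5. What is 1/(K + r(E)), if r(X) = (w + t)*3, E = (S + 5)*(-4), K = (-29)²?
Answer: 2/1653 ≈ 0.0012099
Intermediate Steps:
t = ⅙ (t = (⅙)*1 = ⅙ ≈ 0.16667)
w = -5
K = 841
E = -40 (E = (5 + 5)*(-4) = 10*(-4) = -40)
r(X) = -29/2 (r(X) = (-5 + ⅙)*3 = -29/6*3 = -29/2)
1/(K + r(E)) = 1/(841 - 29/2) = 1/(1653/2) = 2/1653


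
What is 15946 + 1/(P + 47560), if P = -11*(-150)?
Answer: 784702661/49210 ≈ 15946.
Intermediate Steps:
P = 1650
15946 + 1/(P + 47560) = 15946 + 1/(1650 + 47560) = 15946 + 1/49210 = 784702661/49210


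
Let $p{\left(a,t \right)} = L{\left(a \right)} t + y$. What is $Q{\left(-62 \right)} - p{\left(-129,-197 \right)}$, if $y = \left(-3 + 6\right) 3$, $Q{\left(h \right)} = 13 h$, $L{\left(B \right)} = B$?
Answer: $-26228$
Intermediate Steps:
$y = 9$ ($y = 3 \cdot 3 = 9$)
$p{\left(a,t \right)} = 9 + a t$ ($p{\left(a,t \right)} = a t + 9 = 9 + a t$)
$Q{\left(-62 \right)} - p{\left(-129,-197 \right)} = 13 \left(-62\right) - \left(9 - -25413\right) = -806 - \left(9 + 25413\right) = -806 - 25422 = -26228$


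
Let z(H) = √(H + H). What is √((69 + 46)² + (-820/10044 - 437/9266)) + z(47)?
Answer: √94 + √88386197276711198/2585214 ≈ 124.69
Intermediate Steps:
z(H) = √2*√H (z(H) = √(2*H) = √2*√H)
√((69 + 46)² + (-820/10044 - 437/9266)) + z(47) = √((69 + 46)² + (-820/10044 - 437/9266)) + √2*√47 = √(115² + (-820*1/10044 - 437*1/9266)) + √94 = √(13225 + (-205/2511 - 437/9266)) + √94 = √(13225 - 2996837/23266926) + √94 = √(307702099513/23266926) + √94 = √88386197276711198/2585214 + √94 = √94 + √88386197276711198/2585214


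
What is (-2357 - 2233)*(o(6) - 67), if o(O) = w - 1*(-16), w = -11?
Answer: 284580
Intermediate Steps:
o(O) = 5 (o(O) = -11 - 1*(-16) = -11 + 16 = 5)
(-2357 - 2233)*(o(6) - 67) = (-2357 - 2233)*(5 - 67) = -4590*(-62) = 284580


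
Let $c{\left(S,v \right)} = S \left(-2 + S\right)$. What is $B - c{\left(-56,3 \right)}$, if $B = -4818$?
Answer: $-8066$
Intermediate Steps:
$B - c{\left(-56,3 \right)} = -4818 - - 56 \left(-2 - 56\right) = -4818 - \left(-56\right) \left(-58\right) = -4818 - 3248 = -8066$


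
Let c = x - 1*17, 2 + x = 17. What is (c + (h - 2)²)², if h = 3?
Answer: 1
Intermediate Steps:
x = 15 (x = -2 + 17 = 15)
c = -2 (c = 15 - 1*17 = 15 - 17 = -2)
(c + (h - 2)²)² = (-2 + (3 - 2)²)² = (-2 + 1²)² = (-2 + 1)² = (-1)² = 1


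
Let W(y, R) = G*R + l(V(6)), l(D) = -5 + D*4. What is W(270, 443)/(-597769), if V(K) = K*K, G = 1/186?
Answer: -26297/111185034 ≈ -0.00023652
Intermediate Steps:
G = 1/186 ≈ 0.0053763
V(K) = K**2
l(D) = -5 + 4*D
W(y, R) = 139 + R/186 (W(y, R) = R/186 + (-5 + 4*6**2) = R/186 + (-5 + 4*36) = R/186 + (-5 + 144) = R/186 + 139 = 139 + R/186)
W(270, 443)/(-597769) = (139 + (1/186)*443)/(-597769) = (139 + 443/186)*(-1/597769) = (26297/186)*(-1/597769) = -26297/111185034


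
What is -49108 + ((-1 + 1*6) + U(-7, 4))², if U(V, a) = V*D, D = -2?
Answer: -48747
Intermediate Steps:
U(V, a) = -2*V (U(V, a) = V*(-2) = -2*V)
-49108 + ((-1 + 1*6) + U(-7, 4))² = -49108 + ((-1 + 1*6) - 2*(-7))² = -49108 + ((-1 + 6) + 14)² = -49108 + (5 + 14)² = -49108 + 19² = -49108 + 361 = -48747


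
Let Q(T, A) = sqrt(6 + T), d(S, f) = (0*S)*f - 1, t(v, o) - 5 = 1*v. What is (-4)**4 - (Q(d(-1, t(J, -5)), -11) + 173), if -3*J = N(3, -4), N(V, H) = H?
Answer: 83 - sqrt(5) ≈ 80.764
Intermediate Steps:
J = 4/3 (J = -1/3*(-4) = 4/3 ≈ 1.3333)
t(v, o) = 5 + v (t(v, o) = 5 + 1*v = 5 + v)
d(S, f) = -1 (d(S, f) = 0*f - 1 = 0 - 1 = -1)
(-4)**4 - (Q(d(-1, t(J, -5)), -11) + 173) = (-4)**4 - (sqrt(6 - 1) + 173) = 256 - (sqrt(5) + 173) = 256 - (173 + sqrt(5)) = 256 + (-173 - sqrt(5)) = 83 - sqrt(5)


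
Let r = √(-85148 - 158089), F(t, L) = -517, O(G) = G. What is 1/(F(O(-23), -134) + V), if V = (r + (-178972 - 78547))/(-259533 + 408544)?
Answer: -3839328317422/1991567820745891 - 149011*I*√243237/5974703462237673 ≈ -0.0019278 - 1.23e-8*I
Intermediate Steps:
r = I*√243237 (r = √(-243237) = I*√243237 ≈ 493.19*I)
V = -257519/149011 + I*√243237/149011 (V = (I*√243237 + (-178972 - 78547))/(-259533 + 408544) = (I*√243237 - 257519)/149011 = (-257519 + I*√243237)*(1/149011) = -257519/149011 + I*√243237/149011 ≈ -1.7282 + 0.0033098*I)
1/(F(O(-23), -134) + V) = 1/(-517 + (-257519/149011 + I*√243237/149011)) = 1/(-77296206/149011 + I*√243237/149011)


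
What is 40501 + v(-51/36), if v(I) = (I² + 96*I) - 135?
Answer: 5793409/144 ≈ 40232.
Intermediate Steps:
v(I) = -135 + I² + 96*I
40501 + v(-51/36) = 40501 + (-135 + (-51/36)² + 96*(-51/36)) = 40501 + (-135 + (-51*1/36)² + 96*(-51*1/36)) = 40501 + (-135 + (-17/12)² + 96*(-17/12)) = 40501 + (-135 + 289/144 - 136) = 40501 - 38735/144 = 5793409/144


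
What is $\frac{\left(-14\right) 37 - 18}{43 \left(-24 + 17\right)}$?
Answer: $\frac{536}{301} \approx 1.7807$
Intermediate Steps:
$\frac{\left(-14\right) 37 - 18}{43 \left(-24 + 17\right)} = \frac{-518 - 18}{43 \left(-7\right)} = - \frac{536}{-301} = \left(-536\right) \left(- \frac{1}{301}\right) = \frac{536}{301}$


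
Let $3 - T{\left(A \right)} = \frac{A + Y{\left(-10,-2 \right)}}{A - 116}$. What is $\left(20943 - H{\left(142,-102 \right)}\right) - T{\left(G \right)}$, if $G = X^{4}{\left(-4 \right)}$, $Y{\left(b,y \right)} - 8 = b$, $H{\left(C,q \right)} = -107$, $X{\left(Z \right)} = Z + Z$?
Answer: $\frac{41885577}{1990} \approx 21048.0$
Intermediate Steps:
$X{\left(Z \right)} = 2 Z$
$Y{\left(b,y \right)} = 8 + b$
$G = 4096$ ($G = \left(2 \left(-4\right)\right)^{4} = \left(-8\right)^{4} = 4096$)
$T{\left(A \right)} = 3 - \frac{-2 + A}{-116 + A}$ ($T{\left(A \right)} = 3 - \frac{A + \left(8 - 10\right)}{A - 116} = 3 - \frac{A - 2}{-116 + A} = 3 - \frac{-2 + A}{-116 + A}$)
$\left(20943 - H{\left(142,-102 \right)}\right) - T{\left(G \right)} = \left(20943 - -107\right) - \frac{2 \left(-173 + 4096\right)}{-116 + 4096} = \left(20943 + 107\right) - 2 \cdot \frac{1}{3980} \cdot 3923 = 21050 - 2 \cdot \frac{1}{3980} \cdot 3923 = 21050 - \frac{3923}{1990} = \frac{41885577}{1990}$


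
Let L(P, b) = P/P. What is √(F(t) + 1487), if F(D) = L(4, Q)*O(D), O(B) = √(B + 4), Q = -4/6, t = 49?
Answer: √(1487 + √53) ≈ 38.656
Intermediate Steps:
Q = -⅔ (Q = -4*⅙ = -⅔ ≈ -0.66667)
O(B) = √(4 + B)
L(P, b) = 1
F(D) = √(4 + D) (F(D) = 1*√(4 + D) = √(4 + D))
√(F(t) + 1487) = √(√(4 + 49) + 1487) = √(√53 + 1487) = √(1487 + √53)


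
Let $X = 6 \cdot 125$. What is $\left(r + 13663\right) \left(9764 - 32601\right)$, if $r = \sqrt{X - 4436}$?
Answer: $-312021931 - 22837 i \sqrt{3686} \approx -3.1202 \cdot 10^{8} - 1.3865 \cdot 10^{6} i$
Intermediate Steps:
$X = 750$
$r = i \sqrt{3686}$ ($r = \sqrt{750 - 4436} = \sqrt{-3686} = i \sqrt{3686} \approx 60.712 i$)
$\left(r + 13663\right) \left(9764 - 32601\right) = \left(i \sqrt{3686} + 13663\right) \left(9764 - 32601\right) = \left(13663 + i \sqrt{3686}\right) \left(-22837\right) = -312021931 - 22837 i \sqrt{3686}$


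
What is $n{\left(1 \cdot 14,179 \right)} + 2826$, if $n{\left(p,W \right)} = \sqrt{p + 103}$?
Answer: $2826 + 3 \sqrt{13} \approx 2836.8$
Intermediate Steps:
$n{\left(p,W \right)} = \sqrt{103 + p}$
$n{\left(1 \cdot 14,179 \right)} + 2826 = \sqrt{103 + 1 \cdot 14} + 2826 = \sqrt{103 + 14} + 2826 = \sqrt{117} + 2826 = 3 \sqrt{13} + 2826 = 2826 + 3 \sqrt{13}$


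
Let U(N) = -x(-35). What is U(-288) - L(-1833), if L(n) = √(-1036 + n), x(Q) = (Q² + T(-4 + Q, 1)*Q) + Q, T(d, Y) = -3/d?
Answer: -15435/13 - I*√2869 ≈ -1187.3 - 53.563*I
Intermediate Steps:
x(Q) = Q + Q² - 3*Q/(-4 + Q) (x(Q) = (Q² + (-3/(-4 + Q))*Q) + Q = (Q² - 3*Q/(-4 + Q)) + Q = Q + Q² - 3*Q/(-4 + Q))
U(N) = -15435/13 (U(N) = -(-35)*(-3 + (1 - 35)*(-4 - 35))/(-4 - 35) = -(-35)*(-3 - 34*(-39))/(-39) = -(-35)*(-1)*(-3 + 1326)/39 = -(-35)*(-1)*1323/39 = -1*15435/13 = -15435/13)
U(-288) - L(-1833) = -15435/13 - √(-1036 - 1833) = -15435/13 - √(-2869) = -15435/13 - I*√2869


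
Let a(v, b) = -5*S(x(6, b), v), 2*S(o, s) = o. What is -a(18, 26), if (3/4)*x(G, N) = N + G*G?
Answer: 620/3 ≈ 206.67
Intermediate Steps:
x(G, N) = 4*N/3 + 4*G²/3 (x(G, N) = 4*(N + G*G)/3 = 4*(N + G²)/3 = 4*N/3 + 4*G²/3)
S(o, s) = o/2
a(v, b) = -120 - 10*b/3 (a(v, b) = -5*(4*b/3 + (4/3)*6²)/2 = -5*(4*b/3 + (4/3)*36)/2 = -5*(4*b/3 + 48)/2 = -5*(48 + 4*b/3)/2 = -5*(24 + 2*b/3) = -120 - 10*b/3)
-a(18, 26) = -(-120 - 10/3*26) = -(-120 - 260/3) = -1*(-620/3) = 620/3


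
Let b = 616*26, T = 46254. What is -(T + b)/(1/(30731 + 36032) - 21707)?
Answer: 415733201/144922444 ≈ 2.8687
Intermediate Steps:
b = 16016
-(T + b)/(1/(30731 + 36032) - 21707) = -(46254 + 16016)/(1/(30731 + 36032) - 21707) = -62270/(1/66763 - 21707) = -62270/(-1449224440/66763) = -62270*(-66763)/1449224440 = -1*(-415733201/144922444) = 415733201/144922444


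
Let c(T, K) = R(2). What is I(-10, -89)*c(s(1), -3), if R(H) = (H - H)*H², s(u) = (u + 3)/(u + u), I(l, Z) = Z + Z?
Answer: 0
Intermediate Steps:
I(l, Z) = 2*Z
s(u) = (3 + u)/(2*u) (s(u) = (3 + u)/((2*u)) = (3 + u)*(1/(2*u)) = (3 + u)/(2*u))
R(H) = 0 (R(H) = 0*H² = 0)
c(T, K) = 0
I(-10, -89)*c(s(1), -3) = (2*(-89))*0 = -178*0 = 0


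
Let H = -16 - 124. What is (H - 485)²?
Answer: 390625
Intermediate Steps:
H = -140
(H - 485)² = (-140 - 485)² = (-625)² = 390625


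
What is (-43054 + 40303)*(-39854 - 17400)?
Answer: 157505754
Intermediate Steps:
(-43054 + 40303)*(-39854 - 17400) = -2751*(-57254) = 157505754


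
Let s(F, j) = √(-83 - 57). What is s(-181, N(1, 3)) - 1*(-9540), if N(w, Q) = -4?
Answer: 9540 + 2*I*√35 ≈ 9540.0 + 11.832*I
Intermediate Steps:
s(F, j) = 2*I*√35 (s(F, j) = √(-140) = 2*I*√35)
s(-181, N(1, 3)) - 1*(-9540) = 2*I*√35 - 1*(-9540) = 2*I*√35 + 9540 = 9540 + 2*I*√35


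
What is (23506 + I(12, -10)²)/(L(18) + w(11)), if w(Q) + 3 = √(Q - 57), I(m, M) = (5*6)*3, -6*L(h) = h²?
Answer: -1801542/3295 - 31606*I*√46/3295 ≈ -546.75 - 65.057*I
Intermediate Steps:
L(h) = -h²/6
I(m, M) = 90 (I(m, M) = 30*3 = 90)
w(Q) = -3 + √(-57 + Q) (w(Q) = -3 + √(Q - 57) = -3 + √(-57 + Q))
(23506 + I(12, -10)²)/(L(18) + w(11)) = (23506 + 90²)/(-⅙*18² + (-3 + √(-57 + 11))) = (23506 + 8100)/(-⅙*324 + (-3 + √(-46))) = 31606/(-54 + (-3 + I*√46)) = 31606/(-57 + I*√46)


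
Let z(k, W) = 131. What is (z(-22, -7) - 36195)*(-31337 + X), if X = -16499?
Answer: 1725157504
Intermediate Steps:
(z(-22, -7) - 36195)*(-31337 + X) = (131 - 36195)*(-31337 - 16499) = -36064*(-47836) = 1725157504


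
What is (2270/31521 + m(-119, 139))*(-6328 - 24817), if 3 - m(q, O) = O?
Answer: 133443430970/31521 ≈ 4.2335e+6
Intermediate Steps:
m(q, O) = 3 - O
(2270/31521 + m(-119, 139))*(-6328 - 24817) = (2270/31521 + (3 - 1*139))*(-6328 - 24817) = (2270*(1/31521) + (3 - 139))*(-31145) = (2270/31521 - 136)*(-31145) = -4284586/31521*(-31145) = 133443430970/31521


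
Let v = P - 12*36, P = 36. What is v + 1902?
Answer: 1506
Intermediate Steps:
v = -396 (v = 36 - 12*36 = 36 - 432 = -396)
v + 1902 = -396 + 1902 = 1506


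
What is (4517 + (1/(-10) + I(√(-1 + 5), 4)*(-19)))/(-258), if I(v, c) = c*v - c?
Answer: -14803/860 ≈ -17.213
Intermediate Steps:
I(v, c) = -c + c*v
(4517 + (1/(-10) + I(√(-1 + 5), 4)*(-19)))/(-258) = (4517 + (1/(-10) + (4*(-1 + √(-1 + 5)))*(-19)))/(-258) = (4517 + (-⅒ + (4*(-1 + √4))*(-19)))*(-1/258) = (4517 + (-⅒ + (4*(-1 + 2))*(-19)))*(-1/258) = (4517 + (-⅒ + (4*1)*(-19)))*(-1/258) = (4517 + (-⅒ + 4*(-19)))*(-1/258) = (4517 + (-⅒ - 76))*(-1/258) = (4517 - 761/10)*(-1/258) = (44409/10)*(-1/258) = -14803/860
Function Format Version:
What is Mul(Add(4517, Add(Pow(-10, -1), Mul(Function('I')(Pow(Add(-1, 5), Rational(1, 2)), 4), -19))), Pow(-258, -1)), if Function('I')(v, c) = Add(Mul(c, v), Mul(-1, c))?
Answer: Rational(-14803, 860) ≈ -17.213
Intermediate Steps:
Function('I')(v, c) = Add(Mul(-1, c), Mul(c, v))
Mul(Add(4517, Add(Pow(-10, -1), Mul(Function('I')(Pow(Add(-1, 5), Rational(1, 2)), 4), -19))), Pow(-258, -1)) = Mul(Add(4517, Add(Pow(-10, -1), Mul(Mul(4, Add(-1, Pow(Add(-1, 5), Rational(1, 2)))), -19))), Pow(-258, -1)) = Mul(Add(4517, Add(Rational(-1, 10), Mul(Mul(4, Add(-1, Pow(4, Rational(1, 2)))), -19))), Rational(-1, 258)) = Mul(Add(4517, Add(Rational(-1, 10), Mul(Mul(4, Add(-1, 2)), -19))), Rational(-1, 258)) = Mul(Add(4517, Add(Rational(-1, 10), Mul(Mul(4, 1), -19))), Rational(-1, 258)) = Mul(Add(4517, Add(Rational(-1, 10), Mul(4, -19))), Rational(-1, 258)) = Mul(Add(4517, Add(Rational(-1, 10), -76)), Rational(-1, 258)) = Mul(Add(4517, Rational(-761, 10)), Rational(-1, 258)) = Mul(Rational(44409, 10), Rational(-1, 258)) = Rational(-14803, 860)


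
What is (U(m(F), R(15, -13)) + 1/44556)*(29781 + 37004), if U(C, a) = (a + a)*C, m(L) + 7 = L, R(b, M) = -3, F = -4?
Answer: 196394449145/44556 ≈ 4.4078e+6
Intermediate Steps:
m(L) = -7 + L
U(C, a) = 2*C*a (U(C, a) = (2*a)*C = 2*C*a)
(U(m(F), R(15, -13)) + 1/44556)*(29781 + 37004) = (2*(-7 - 4)*(-3) + 1/44556)*(29781 + 37004) = (2*(-11)*(-3) + 1/44556)*66785 = (66 + 1/44556)*66785 = (2940697/44556)*66785 = 196394449145/44556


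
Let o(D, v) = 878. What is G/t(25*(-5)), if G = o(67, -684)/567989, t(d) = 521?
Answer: 878/295922269 ≈ 2.9670e-6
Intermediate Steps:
G = 878/567989 ≈ 0.0015458
G/t(25*(-5)) = (878/567989)/521 = (878/567989)*(1/521) = 878/295922269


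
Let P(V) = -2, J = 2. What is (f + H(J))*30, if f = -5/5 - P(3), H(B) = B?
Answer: 90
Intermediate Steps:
f = 1 (f = -5/5 - 1*(-2) = -5*1/5 + 2 = -1 + 2 = 1)
(f + H(J))*30 = (1 + 2)*30 = 3*30 = 90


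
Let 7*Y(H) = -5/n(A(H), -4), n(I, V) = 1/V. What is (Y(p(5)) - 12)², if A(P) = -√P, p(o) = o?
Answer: 4096/49 ≈ 83.592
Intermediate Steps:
Y(H) = 20/7 (Y(H) = (-5/(1/(-4)))/7 = (-5/(-¼))/7 = (-5*(-4))/7 = (⅐)*20 = 20/7)
(Y(p(5)) - 12)² = (20/7 - 12)² = (-64/7)² = 4096/49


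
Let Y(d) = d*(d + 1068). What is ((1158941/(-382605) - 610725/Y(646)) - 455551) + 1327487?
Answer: 21728406667643123/24919828860 ≈ 8.7193e+5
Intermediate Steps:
Y(d) = d*(1068 + d)
((1158941/(-382605) - 610725/Y(646)) - 455551) + 1327487 = ((1158941/(-382605) - 610725*1/(646*(1068 + 646))) - 455551) + 1327487 = ((1158941*(-1/382605) - 610725/(646*1714)) - 455551) + 1327487 = ((-1158941/382605 - 610725/1107244) - 455551) + 1327487 = ((-1158941/382605 - 610725*1/1107244) - 455551) + 1327487 = ((-1158941/382605 - 35925/65132) - 455551) + 1327487 = (-89229229837/24919828860 - 455551) + 1327487 = -11352342186231697/24919828860 + 1327487 = 21728406667643123/24919828860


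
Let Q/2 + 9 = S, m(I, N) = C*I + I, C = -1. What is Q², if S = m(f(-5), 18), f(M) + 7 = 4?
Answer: 324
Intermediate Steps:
f(M) = -3 (f(M) = -7 + 4 = -3)
m(I, N) = 0 (m(I, N) = -I + I = 0)
S = 0
Q = -18 (Q = -18 + 2*0 = -18 + 0 = -18)
Q² = (-18)² = 324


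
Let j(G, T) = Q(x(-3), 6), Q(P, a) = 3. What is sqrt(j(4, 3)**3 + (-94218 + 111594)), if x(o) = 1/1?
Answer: sqrt(17403) ≈ 131.92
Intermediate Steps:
x(o) = 1
j(G, T) = 3
sqrt(j(4, 3)**3 + (-94218 + 111594)) = sqrt(3**3 + (-94218 + 111594)) = sqrt(27 + 17376) = sqrt(17403)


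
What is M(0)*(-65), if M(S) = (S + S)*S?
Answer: 0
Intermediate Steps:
M(S) = 2*S**2 (M(S) = (2*S)*S = 2*S**2)
M(0)*(-65) = (2*0**2)*(-65) = (2*0)*(-65) = 0*(-65) = 0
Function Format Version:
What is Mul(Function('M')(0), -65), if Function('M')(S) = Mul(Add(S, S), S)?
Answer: 0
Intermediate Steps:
Function('M')(S) = Mul(2, Pow(S, 2)) (Function('M')(S) = Mul(Mul(2, S), S) = Mul(2, Pow(S, 2)))
Mul(Function('M')(0), -65) = Mul(Mul(2, Pow(0, 2)), -65) = Mul(Mul(2, 0), -65) = Mul(0, -65) = 0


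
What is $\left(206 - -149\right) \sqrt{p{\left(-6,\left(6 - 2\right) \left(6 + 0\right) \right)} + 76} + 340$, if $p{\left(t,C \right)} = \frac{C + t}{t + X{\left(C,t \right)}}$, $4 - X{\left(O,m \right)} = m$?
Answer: $340 + \frac{355 \sqrt{322}}{2} \approx 3525.1$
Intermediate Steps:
$X{\left(O,m \right)} = 4 - m$
$p{\left(t,C \right)} = \frac{C}{4} + \frac{t}{4}$ ($p{\left(t,C \right)} = \frac{C + t}{t - \left(-4 + t\right)} = \frac{C + t}{4} = \left(C + t\right) \frac{1}{4} = \frac{C}{4} + \frac{t}{4}$)
$\left(206 - -149\right) \sqrt{p{\left(-6,\left(6 - 2\right) \left(6 + 0\right) \right)} + 76} + 340 = \left(206 - -149\right) \sqrt{\left(\frac{\left(6 - 2\right) \left(6 + 0\right)}{4} + \frac{1}{4} \left(-6\right)\right) + 76} + 340 = \left(206 + 149\right) \sqrt{\left(\frac{4 \cdot 6}{4} - \frac{3}{2}\right) + 76} + 340 = 355 \sqrt{\left(\frac{1}{4} \cdot 24 - \frac{3}{2}\right) + 76} + 340 = 355 \sqrt{\left(6 - \frac{3}{2}\right) + 76} + 340 = 355 \sqrt{\frac{9}{2} + 76} + 340 = 355 \sqrt{\frac{161}{2}} + 340 = 355 \frac{\sqrt{322}}{2} + 340 = \frac{355 \sqrt{322}}{2} + 340 = 340 + \frac{355 \sqrt{322}}{2}$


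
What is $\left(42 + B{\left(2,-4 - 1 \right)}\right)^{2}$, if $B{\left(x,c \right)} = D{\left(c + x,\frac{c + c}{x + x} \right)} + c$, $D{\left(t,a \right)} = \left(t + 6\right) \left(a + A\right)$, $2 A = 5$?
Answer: $1369$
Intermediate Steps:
$A = \frac{5}{2}$ ($A = \frac{1}{2} \cdot 5 = \frac{5}{2} \approx 2.5$)
$D{\left(t,a \right)} = \left(6 + t\right) \left(\frac{5}{2} + a\right)$ ($D{\left(t,a \right)} = \left(t + 6\right) \left(a + \frac{5}{2}\right) = \left(6 + t\right) \left(\frac{5}{2} + a\right)$)
$B{\left(x,c \right)} = 15 + \frac{5 x}{2} + \frac{7 c}{2} + \frac{6 c}{x} + \frac{c \left(c + x\right)}{x}$ ($B{\left(x,c \right)} = \left(15 + 6 \frac{c + c}{x + x} + \frac{5 \left(c + x\right)}{2} + \frac{c + c}{x + x} \left(c + x\right)\right) + c = \left(15 + 6 \frac{2 c}{2 x} + \left(\frac{5 c}{2} + \frac{5 x}{2}\right) + \frac{2 c}{2 x} \left(c + x\right)\right) + c = \left(15 + 6 \cdot 2 c \frac{1}{2 x} + \left(\frac{5 c}{2} + \frac{5 x}{2}\right) + 2 c \frac{1}{2 x} \left(c + x\right)\right) + c = \left(15 + 6 \frac{c}{x} + \left(\frac{5 c}{2} + \frac{5 x}{2}\right) + \frac{c}{x} \left(c + x\right)\right) + c = \left(15 + \frac{6 c}{x} + \left(\frac{5 c}{2} + \frac{5 x}{2}\right) + \frac{c \left(c + x\right)}{x}\right) + c = \left(15 + \frac{5 c}{2} + \frac{5 x}{2} + \frac{6 c}{x} + \frac{c \left(c + x\right)}{x}\right) + c = 15 + \frac{5 x}{2} + \frac{7 c}{2} + \frac{6 c}{x} + \frac{c \left(c + x\right)}{x}$)
$\left(42 + B{\left(2,-4 - 1 \right)}\right)^{2} = \left(42 + \frac{6 \left(-4 - 1\right) + \left(-4 - 1\right) \left(\left(-4 - 1\right) + 2\right) + \frac{1}{2} \cdot 2 \left(30 + 5 \cdot 2 + 7 \left(-4 - 1\right)\right)}{2}\right)^{2} = \left(42 + \frac{6 \left(-4 - 1\right) + \left(-4 - 1\right) \left(\left(-4 - 1\right) + 2\right) + \frac{1}{2} \cdot 2 \left(30 + 10 + 7 \left(-4 - 1\right)\right)}{2}\right)^{2} = \left(42 + \frac{6 \left(-5\right) - 5 \left(-5 + 2\right) + \frac{1}{2} \cdot 2 \left(30 + 10 + 7 \left(-5\right)\right)}{2}\right)^{2} = \left(42 + \frac{-30 - -15 + \frac{1}{2} \cdot 2 \left(30 + 10 - 35\right)}{2}\right)^{2} = \left(42 + \frac{-30 + 15 + \frac{1}{2} \cdot 2 \cdot 5}{2}\right)^{2} = \left(42 + \frac{-30 + 15 + 5}{2}\right)^{2} = \left(42 + \frac{1}{2} \left(-10\right)\right)^{2} = \left(42 - 5\right)^{2} = 37^{2} = 1369$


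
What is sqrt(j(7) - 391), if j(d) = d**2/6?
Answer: I*sqrt(13782)/6 ≈ 19.566*I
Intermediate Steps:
j(d) = d**2/6
sqrt(j(7) - 391) = sqrt((1/6)*7**2 - 391) = sqrt((1/6)*49 - 391) = sqrt(49/6 - 391) = sqrt(-2297/6) = I*sqrt(13782)/6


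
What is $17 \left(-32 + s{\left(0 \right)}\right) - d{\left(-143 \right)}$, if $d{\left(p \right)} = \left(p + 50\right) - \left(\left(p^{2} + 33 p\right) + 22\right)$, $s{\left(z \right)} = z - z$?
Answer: $15301$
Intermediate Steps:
$s{\left(z \right)} = 0$
$d{\left(p \right)} = 28 - p^{2} - 32 p$ ($d{\left(p \right)} = \left(50 + p\right) - \left(22 + p^{2} + 33 p\right) = 28 - p^{2} - 32 p$)
$17 \left(-32 + s{\left(0 \right)}\right) - d{\left(-143 \right)} = 17 \left(-32 + 0\right) - \left(28 - \left(-143\right)^{2} - -4576\right) = 17 \left(-32\right) - \left(28 - 20449 + 4576\right) = -544 - \left(28 - 20449 + 4576\right) = -544 - -15845 = -544 + 15845 = 15301$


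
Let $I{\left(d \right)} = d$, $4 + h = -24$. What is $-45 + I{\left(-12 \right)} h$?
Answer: $291$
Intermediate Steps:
$h = -28$ ($h = -4 - 24 = -28$)
$-45 + I{\left(-12 \right)} h = -45 - -336 = -45 + 336 = 291$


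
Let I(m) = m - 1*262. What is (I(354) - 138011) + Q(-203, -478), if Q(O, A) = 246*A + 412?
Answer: -255095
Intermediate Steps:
Q(O, A) = 412 + 246*A
I(m) = -262 + m (I(m) = m - 262 = -262 + m)
(I(354) - 138011) + Q(-203, -478) = ((-262 + 354) - 138011) + (412 + 246*(-478)) = (92 - 138011) + (412 - 117588) = -137919 - 117176 = -255095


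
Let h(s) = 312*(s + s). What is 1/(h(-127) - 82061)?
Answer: -1/161309 ≈ -6.1993e-6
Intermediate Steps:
h(s) = 624*s (h(s) = 312*(2*s) = 624*s)
1/(h(-127) - 82061) = 1/(624*(-127) - 82061) = 1/(-79248 - 82061) = 1/(-161309) = -1/161309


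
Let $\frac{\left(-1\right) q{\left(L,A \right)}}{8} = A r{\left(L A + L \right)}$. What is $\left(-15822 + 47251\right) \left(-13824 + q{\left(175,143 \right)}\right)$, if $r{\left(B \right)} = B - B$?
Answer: $-434474496$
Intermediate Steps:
$r{\left(B \right)} = 0$
$q{\left(L,A \right)} = 0$ ($q{\left(L,A \right)} = - 8 A 0 = \left(-8\right) 0 = 0$)
$\left(-15822 + 47251\right) \left(-13824 + q{\left(175,143 \right)}\right) = \left(-15822 + 47251\right) \left(-13824 + 0\right) = 31429 \left(-13824\right) = -434474496$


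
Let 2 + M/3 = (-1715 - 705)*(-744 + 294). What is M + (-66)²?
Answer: 3271350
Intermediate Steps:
M = 3266994 (M = -6 + 3*((-1715 - 705)*(-744 + 294)) = -6 + 3*(-2420*(-450)) = -6 + 3*1089000 = -6 + 3267000 = 3266994)
M + (-66)² = 3266994 + (-66)² = 3266994 + 4356 = 3271350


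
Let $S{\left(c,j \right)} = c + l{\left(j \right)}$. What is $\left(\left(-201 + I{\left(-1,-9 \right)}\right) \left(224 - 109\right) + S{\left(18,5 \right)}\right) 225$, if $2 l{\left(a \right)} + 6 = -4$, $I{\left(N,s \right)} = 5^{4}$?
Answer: $10973925$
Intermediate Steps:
$I{\left(N,s \right)} = 625$
$l{\left(a \right)} = -5$ ($l{\left(a \right)} = -3 + \frac{1}{2} \left(-4\right) = -3 - 2 = -5$)
$S{\left(c,j \right)} = -5 + c$ ($S{\left(c,j \right)} = c - 5 = -5 + c$)
$\left(\left(-201 + I{\left(-1,-9 \right)}\right) \left(224 - 109\right) + S{\left(18,5 \right)}\right) 225 = \left(\left(-201 + 625\right) \left(224 - 109\right) + \left(-5 + 18\right)\right) 225 = \left(424 \cdot 115 + 13\right) 225 = \left(48760 + 13\right) 225 = 48773 \cdot 225 = 10973925$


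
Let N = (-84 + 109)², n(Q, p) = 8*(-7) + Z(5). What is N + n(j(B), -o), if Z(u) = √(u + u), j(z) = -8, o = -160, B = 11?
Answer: 569 + √10 ≈ 572.16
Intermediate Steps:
Z(u) = √2*√u (Z(u) = √(2*u) = √2*√u)
n(Q, p) = -56 + √10 (n(Q, p) = 8*(-7) + √2*√5 = -56 + √10)
N = 625 (N = 25² = 625)
N + n(j(B), -o) = 625 + (-56 + √10) = 569 + √10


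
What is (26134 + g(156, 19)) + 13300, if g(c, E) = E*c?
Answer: 42398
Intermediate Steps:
(26134 + g(156, 19)) + 13300 = (26134 + 19*156) + 13300 = (26134 + 2964) + 13300 = 29098 + 13300 = 42398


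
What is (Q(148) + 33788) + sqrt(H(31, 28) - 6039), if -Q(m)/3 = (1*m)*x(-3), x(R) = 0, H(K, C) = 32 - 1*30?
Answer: 33788 + I*sqrt(6037) ≈ 33788.0 + 77.698*I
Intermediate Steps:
H(K, C) = 2 (H(K, C) = 32 - 30 = 2)
Q(m) = 0 (Q(m) = -3*1*m*0 = -3*m*0 = -3*0 = 0)
(Q(148) + 33788) + sqrt(H(31, 28) - 6039) = (0 + 33788) + sqrt(2 - 6039) = 33788 + sqrt(-6037) = 33788 + I*sqrt(6037)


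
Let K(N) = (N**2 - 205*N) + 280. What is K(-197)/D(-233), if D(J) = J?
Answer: -79474/233 ≈ -341.09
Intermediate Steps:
K(N) = 280 + N**2 - 205*N
K(-197)/D(-233) = (280 + (-197)**2 - 205*(-197))/(-233) = (280 + 38809 + 40385)*(-1/233) = 79474*(-1/233) = -79474/233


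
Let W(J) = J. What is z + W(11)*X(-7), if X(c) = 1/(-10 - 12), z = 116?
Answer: 231/2 ≈ 115.50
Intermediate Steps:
X(c) = -1/22 (X(c) = 1/(-22) = -1/22)
z + W(11)*X(-7) = 116 + 11*(-1/22) = 116 - 1/2 = 231/2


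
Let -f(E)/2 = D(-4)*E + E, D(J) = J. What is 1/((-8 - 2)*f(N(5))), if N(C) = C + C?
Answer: -1/600 ≈ -0.0016667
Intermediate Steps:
N(C) = 2*C
f(E) = 6*E (f(E) = -2*(-4*E + E) = -(-6)*E = 6*E)
1/((-8 - 2)*f(N(5))) = 1/((-8 - 2)*(6*(2*5))) = 1/(-60*10) = 1/(-10*60) = 1/(-600) = -1/600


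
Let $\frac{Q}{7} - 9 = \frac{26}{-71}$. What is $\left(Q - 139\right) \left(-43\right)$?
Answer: $\frac{239854}{71} \approx 3378.2$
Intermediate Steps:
$Q = \frac{4291}{71}$ ($Q = 63 + 7 \frac{26}{-71} = 63 + 7 \cdot 26 \left(- \frac{1}{71}\right) = 63 + 7 \left(- \frac{26}{71}\right) = 63 - \frac{182}{71} = \frac{4291}{71} \approx 60.437$)
$\left(Q - 139\right) \left(-43\right) = \left(\frac{4291}{71} - 139\right) \left(-43\right) = \left(- \frac{5578}{71}\right) \left(-43\right) = \frac{239854}{71}$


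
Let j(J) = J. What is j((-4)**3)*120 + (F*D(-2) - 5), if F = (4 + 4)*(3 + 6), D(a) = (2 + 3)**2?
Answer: -5885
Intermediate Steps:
D(a) = 25 (D(a) = 5**2 = 25)
F = 72 (F = 8*9 = 72)
j((-4)**3)*120 + (F*D(-2) - 5) = (-4)**3*120 + (72*25 - 5) = -64*120 + (1800 - 5) = -7680 + 1795 = -5885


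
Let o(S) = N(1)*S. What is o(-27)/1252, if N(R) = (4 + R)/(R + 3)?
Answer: -135/5008 ≈ -0.026957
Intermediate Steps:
N(R) = (4 + R)/(3 + R)
o(S) = 5*S/4 (o(S) = ((4 + 1)/(3 + 1))*S = (5/4)*S = ((¼)*5)*S = 5*S/4)
o(-27)/1252 = ((5/4)*(-27))/1252 = -135/4*1/1252 = -135/5008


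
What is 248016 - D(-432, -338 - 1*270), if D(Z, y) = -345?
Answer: 248361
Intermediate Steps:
248016 - D(-432, -338 - 1*270) = 248016 - 1*(-345) = 248016 + 345 = 248361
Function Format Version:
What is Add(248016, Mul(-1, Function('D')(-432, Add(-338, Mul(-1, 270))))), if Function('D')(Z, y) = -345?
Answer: 248361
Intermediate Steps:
Add(248016, Mul(-1, Function('D')(-432, Add(-338, Mul(-1, 270))))) = Add(248016, Mul(-1, -345)) = Add(248016, 345) = 248361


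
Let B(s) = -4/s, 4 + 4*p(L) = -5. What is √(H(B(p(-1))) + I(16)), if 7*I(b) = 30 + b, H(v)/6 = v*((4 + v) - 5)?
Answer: √59010/63 ≈ 3.8559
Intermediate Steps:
p(L) = -9/4 (p(L) = -1 + (¼)*(-5) = -1 - 5/4 = -9/4)
H(v) = 6*v*(-1 + v) (H(v) = 6*(v*((4 + v) - 5)) = 6*(v*(-1 + v)) = 6*v*(-1 + v))
I(b) = 30/7 + b/7 (I(b) = (30 + b)/7 = 30/7 + b/7)
√(H(B(p(-1))) + I(16)) = √(6*(-4/(-9/4))*(-1 - 4/(-9/4)) + (30/7 + (⅐)*16)) = √(6*(-4*(-4/9))*(-1 - 4*(-4/9)) + (30/7 + 16/7)) = √(6*(16/9)*(-1 + 16/9) + 46/7) = √(6*(16/9)*(7/9) + 46/7) = √(224/27 + 46/7) = √(2810/189) = √59010/63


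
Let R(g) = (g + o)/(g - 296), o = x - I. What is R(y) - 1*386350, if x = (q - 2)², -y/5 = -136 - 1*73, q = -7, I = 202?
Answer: -41339318/107 ≈ -3.8635e+5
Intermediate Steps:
y = 1045 (y = -5*(-136 - 1*73) = -5*(-136 - 73) = -5*(-209) = 1045)
x = 81 (x = (-7 - 2)² = (-9)² = 81)
o = -121 (o = 81 - 1*202 = 81 - 202 = -121)
R(g) = (-121 + g)/(-296 + g) (R(g) = (g - 121)/(g - 296) = (-121 + g)/(-296 + g))
R(y) - 1*386350 = (-121 + 1045)/(-296 + 1045) - 1*386350 = 924/749 - 386350 = (1/749)*924 - 386350 = 132/107 - 386350 = -41339318/107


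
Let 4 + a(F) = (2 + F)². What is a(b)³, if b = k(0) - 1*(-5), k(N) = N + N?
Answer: 91125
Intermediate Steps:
k(N) = 2*N
b = 5 (b = 2*0 - 1*(-5) = 0 + 5 = 5)
a(F) = -4 + (2 + F)²
a(b)³ = (5*(4 + 5))³ = (5*9)³ = 45³ = 91125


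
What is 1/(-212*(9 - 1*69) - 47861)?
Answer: -1/35141 ≈ -2.8457e-5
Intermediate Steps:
1/(-212*(9 - 1*69) - 47861) = 1/(-212*(9 - 69) - 47861) = 1/(-212*(-60) - 47861) = 1/(12720 - 47861) = 1/(-35141) = -1/35141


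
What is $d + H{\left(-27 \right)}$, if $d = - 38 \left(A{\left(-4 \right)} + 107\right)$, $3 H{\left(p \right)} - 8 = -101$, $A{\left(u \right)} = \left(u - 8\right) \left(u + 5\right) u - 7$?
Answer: $-5655$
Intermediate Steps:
$A{\left(u \right)} = -7 + u \left(-8 + u\right) \left(5 + u\right)$ ($A{\left(u \right)} = \left(-8 + u\right) \left(5 + u\right) u - 7 = u \left(-8 + u\right) \left(5 + u\right) - 7 = -7 + u \left(-8 + u\right) \left(5 + u\right)$)
$H{\left(p \right)} = -31$ ($H{\left(p \right)} = \frac{8}{3} + \frac{1}{3} \left(-101\right) = \frac{8}{3} - \frac{101}{3} = -31$)
$d = -5624$ ($d = - 38 \left(\left(-7 + \left(-4\right)^{3} - -160 - 3 \left(-4\right)^{2}\right) + 107\right) = - 38 \left(\left(-7 - 64 + 160 - 48\right) + 107\right) = - 38 \left(41 + 107\right) = \left(-38\right) 148 = -5624$)
$d + H{\left(-27 \right)} = -5624 - 31 = -5655$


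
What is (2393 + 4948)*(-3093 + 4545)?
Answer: 10659132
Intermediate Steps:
(2393 + 4948)*(-3093 + 4545) = 7341*1452 = 10659132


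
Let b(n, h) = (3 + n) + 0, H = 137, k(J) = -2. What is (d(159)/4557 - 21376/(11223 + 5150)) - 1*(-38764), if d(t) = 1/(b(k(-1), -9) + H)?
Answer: 57016728463787/1470917574 ≈ 38763.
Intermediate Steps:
b(n, h) = 3 + n
d(t) = 1/138 (d(t) = 1/((3 - 2) + 137) = 1/(1 + 137) = 1/138)
(d(159)/4557 - 21376/(11223 + 5150)) - 1*(-38764) = ((1/138)/4557 - 21376/(11223 + 5150)) - 1*(-38764) = ((1/138)*(1/4557) - 21376/16373) + 38764 = (1/628866 - 21376*1/16373) + 38764 = (1/628866 - 21376/16373) + 38764 = -1920374749/1470917574 + 38764 = 57016728463787/1470917574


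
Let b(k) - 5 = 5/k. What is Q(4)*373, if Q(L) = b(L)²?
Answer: 233125/16 ≈ 14570.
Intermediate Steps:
b(k) = 5 + 5/k
Q(L) = (5 + 5/L)²
Q(4)*373 = (25*(1 + 4)²/4²)*373 = (25*(1/16)*5²)*373 = (25*(1/16)*25)*373 = (625/16)*373 = 233125/16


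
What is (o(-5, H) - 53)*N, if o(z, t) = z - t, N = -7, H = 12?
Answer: 490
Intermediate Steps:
(o(-5, H) - 53)*N = ((-5 - 1*12) - 53)*(-7) = ((-5 - 12) - 53)*(-7) = (-17 - 53)*(-7) = -70*(-7) = 490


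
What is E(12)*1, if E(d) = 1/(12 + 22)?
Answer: 1/34 ≈ 0.029412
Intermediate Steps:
E(d) = 1/34
E(12)*1 = (1/34)*1 = 1/34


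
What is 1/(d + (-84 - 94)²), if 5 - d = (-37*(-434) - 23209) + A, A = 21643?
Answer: 1/17197 ≈ 5.8150e-5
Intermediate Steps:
d = -14487 (d = 5 - ((-37*(-434) - 23209) + 21643) = 5 - ((16058 - 23209) + 21643) = 5 - (-7151 + 21643) = 5 - 1*14492 = 5 - 14492 = -14487)
1/(d + (-84 - 94)²) = 1/(-14487 + (-84 - 94)²) = 1/(-14487 + (-178)²) = 1/(-14487 + 31684) = 1/17197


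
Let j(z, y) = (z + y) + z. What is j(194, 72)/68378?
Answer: 230/34189 ≈ 0.0067273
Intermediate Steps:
j(z, y) = y + 2*z (j(z, y) = (y + z) + z = y + 2*z)
j(194, 72)/68378 = (72 + 2*194)/68378 = (72 + 388)*(1/68378) = 460*(1/68378) = 230/34189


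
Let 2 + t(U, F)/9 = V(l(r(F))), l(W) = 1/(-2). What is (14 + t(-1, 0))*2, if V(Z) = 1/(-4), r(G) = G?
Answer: -25/2 ≈ -12.500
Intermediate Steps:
l(W) = -½
V(Z) = -¼
t(U, F) = -81/4 (t(U, F) = -18 + 9*(-¼) = -18 - 9/4 = -81/4)
(14 + t(-1, 0))*2 = (14 - 81/4)*2 = -25/4*2 = -25/2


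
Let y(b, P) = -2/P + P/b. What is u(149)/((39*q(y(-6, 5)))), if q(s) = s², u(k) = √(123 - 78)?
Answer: 900*√5/17797 ≈ 0.11308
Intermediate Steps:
u(k) = 3*√5 (u(k) = √45 = 3*√5)
u(149)/((39*q(y(-6, 5)))) = (3*√5)/((39*(-2/5 + 5/(-6))²)) = (3*√5)/((39*(-2*⅕ + 5*(-⅙))²)) = (3*√5)/((39*(-⅖ - ⅚)²)) = (3*√5)/((39*(-37/30)²)) = (3*√5)/((39*(1369/900))) = (3*√5)/(17797/300) = (3*√5)*(300/17797) = 900*√5/17797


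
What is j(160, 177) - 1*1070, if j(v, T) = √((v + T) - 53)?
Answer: -1070 + 2*√71 ≈ -1053.1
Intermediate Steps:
j(v, T) = √(-53 + T + v) (j(v, T) = √((T + v) - 53) = √(-53 + T + v))
j(160, 177) - 1*1070 = √(-53 + 177 + 160) - 1*1070 = √284 - 1070 = 2*√71 - 1070 = -1070 + 2*√71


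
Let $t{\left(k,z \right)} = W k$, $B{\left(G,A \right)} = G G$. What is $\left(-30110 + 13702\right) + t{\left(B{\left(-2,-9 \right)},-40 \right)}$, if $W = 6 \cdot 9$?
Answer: $-16192$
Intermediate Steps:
$W = 54$
$B{\left(G,A \right)} = G^{2}$
$t{\left(k,z \right)} = 54 k$
$\left(-30110 + 13702\right) + t{\left(B{\left(-2,-9 \right)},-40 \right)} = \left(-30110 + 13702\right) + 54 \left(-2\right)^{2} = -16408 + 54 \cdot 4 = -16408 + 216 = -16192$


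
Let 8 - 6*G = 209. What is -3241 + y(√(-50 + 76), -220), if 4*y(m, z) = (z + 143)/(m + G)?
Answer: -28418411/8770 + 77*√26/4385 ≈ -3240.3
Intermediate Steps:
G = -67/2 (G = 4/3 - ⅙*209 = 4/3 - 209/6 = -67/2 ≈ -33.500)
y(m, z) = (143 + z)/(4*(-67/2 + m)) (y(m, z) = ((z + 143)/(m - 67/2))/4 = ((143 + z)/(-67/2 + m))/4 = (143 + z)/(4*(-67/2 + m)))
-3241 + y(√(-50 + 76), -220) = -3241 + (143 - 220)/(2*(-67 + 2*√(-50 + 76))) = -3241 + (½)*(-77)/(-67 + 2*√26) = -3241 - 77/(2*(-67 + 2*√26))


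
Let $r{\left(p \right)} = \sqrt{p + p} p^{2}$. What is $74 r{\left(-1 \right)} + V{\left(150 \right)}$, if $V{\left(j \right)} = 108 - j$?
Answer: $-42 + 74 i \sqrt{2} \approx -42.0 + 104.65 i$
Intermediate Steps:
$r{\left(p \right)} = \sqrt{2} p^{\frac{5}{2}}$ ($r{\left(p \right)} = \sqrt{2 p} p^{2} = \sqrt{2} \sqrt{p} p^{2} = \sqrt{2} p^{\frac{5}{2}}$)
$74 r{\left(-1 \right)} + V{\left(150 \right)} = 74 \sqrt{2} \left(-1\right)^{\frac{5}{2}} + \left(108 - 150\right) = 74 \sqrt{2} i + \left(108 - 150\right) = 74 i \sqrt{2} - 42 = -42 + 74 i \sqrt{2}$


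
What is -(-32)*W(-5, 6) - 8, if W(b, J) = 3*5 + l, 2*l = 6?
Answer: 568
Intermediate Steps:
l = 3 (l = (½)*6 = 3)
W(b, J) = 18 (W(b, J) = 3*5 + 3 = 15 + 3 = 18)
-(-32)*W(-5, 6) - 8 = -(-32)*18 - 8 = -8*(-72) - 8 = 576 - 8 = 568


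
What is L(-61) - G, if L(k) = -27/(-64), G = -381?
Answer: 24411/64 ≈ 381.42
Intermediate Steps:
L(k) = 27/64 (L(k) = -27*(-1/64) = 27/64)
L(-61) - G = 27/64 - 1*(-381) = 27/64 + 381 = 24411/64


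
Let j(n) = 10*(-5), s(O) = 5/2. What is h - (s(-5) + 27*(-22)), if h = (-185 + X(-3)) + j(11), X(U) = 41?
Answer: 795/2 ≈ 397.50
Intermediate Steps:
s(O) = 5/2 (s(O) = 5*(½) = 5/2)
j(n) = -50
h = -194 (h = (-185 + 41) - 50 = -144 - 50 = -194)
h - (s(-5) + 27*(-22)) = -194 - (5/2 + 27*(-22)) = -194 - (5/2 - 594) = -194 - 1*(-1183/2) = -194 + 1183/2 = 795/2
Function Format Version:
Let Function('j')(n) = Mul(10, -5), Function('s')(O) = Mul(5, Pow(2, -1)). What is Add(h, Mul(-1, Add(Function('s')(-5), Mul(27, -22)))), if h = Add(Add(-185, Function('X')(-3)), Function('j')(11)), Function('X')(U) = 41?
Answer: Rational(795, 2) ≈ 397.50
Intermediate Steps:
Function('s')(O) = Rational(5, 2) (Function('s')(O) = Mul(5, Rational(1, 2)) = Rational(5, 2))
Function('j')(n) = -50
h = -194 (h = Add(Add(-185, 41), -50) = Add(-144, -50) = -194)
Add(h, Mul(-1, Add(Function('s')(-5), Mul(27, -22)))) = Add(-194, Mul(-1, Add(Rational(5, 2), Mul(27, -22)))) = Add(-194, Mul(-1, Add(Rational(5, 2), -594))) = Add(-194, Mul(-1, Rational(-1183, 2))) = Add(-194, Rational(1183, 2)) = Rational(795, 2)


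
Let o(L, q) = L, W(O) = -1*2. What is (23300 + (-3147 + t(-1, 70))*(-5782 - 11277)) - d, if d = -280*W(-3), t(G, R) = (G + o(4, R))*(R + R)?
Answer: 46542633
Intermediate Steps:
W(O) = -2
t(G, R) = 2*R*(4 + G) (t(G, R) = (G + 4)*(R + R) = (4 + G)*(2*R) = 2*R*(4 + G))
d = 560 (d = -280*(-2) = 560)
(23300 + (-3147 + t(-1, 70))*(-5782 - 11277)) - d = (23300 + (-3147 + 2*70*(4 - 1))*(-5782 - 11277)) - 1*560 = (23300 + (-3147 + 2*70*3)*(-17059)) - 560 = (23300 + (-3147 + 420)*(-17059)) - 560 = (23300 - 2727*(-17059)) - 560 = (23300 + 46519893) - 560 = 46543193 - 560 = 46542633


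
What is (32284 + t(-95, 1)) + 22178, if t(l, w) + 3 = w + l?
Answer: 54365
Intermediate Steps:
t(l, w) = -3 + l + w (t(l, w) = -3 + (w + l) = -3 + (l + w) = -3 + l + w)
(32284 + t(-95, 1)) + 22178 = (32284 + (-3 - 95 + 1)) + 22178 = (32284 - 97) + 22178 = 32187 + 22178 = 54365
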